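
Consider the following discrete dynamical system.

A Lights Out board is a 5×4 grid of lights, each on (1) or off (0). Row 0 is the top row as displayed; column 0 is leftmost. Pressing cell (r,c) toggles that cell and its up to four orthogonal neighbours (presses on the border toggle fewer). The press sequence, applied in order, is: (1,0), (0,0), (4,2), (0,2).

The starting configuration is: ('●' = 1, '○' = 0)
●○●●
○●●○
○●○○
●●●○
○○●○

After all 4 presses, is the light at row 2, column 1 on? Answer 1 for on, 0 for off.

1

0) ●○●●
○●●○
○●○○
●●●○
○○●○
1) ○○●●
●○●○
●●○○
●●●○
○○●○
2) ●●●●
○○●○
●●○○
●●●○
○○●○
3) ●●●●
○○●○
●●○○
●●○○
○●○●
4) ●○○○
○○○○
●●○○
●●○○
○●○●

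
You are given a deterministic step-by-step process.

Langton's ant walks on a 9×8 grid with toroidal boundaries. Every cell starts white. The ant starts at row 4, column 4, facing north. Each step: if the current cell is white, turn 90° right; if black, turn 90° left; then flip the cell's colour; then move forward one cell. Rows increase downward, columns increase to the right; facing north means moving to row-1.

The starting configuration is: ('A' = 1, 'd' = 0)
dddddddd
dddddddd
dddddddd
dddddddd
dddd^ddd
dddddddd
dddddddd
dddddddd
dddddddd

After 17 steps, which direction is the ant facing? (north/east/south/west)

0) dddddddd
dddddddd
dddddddd
dddddddd
dddd^ddd
dddddddd
dddddddd
dddddddd
dddddddd
1) dddddddd
dddddddd
dddddddd
dddddddd
ddddA>dd
dddddddd
dddddddd
dddddddd
dddddddd
2) dddddddd
dddddddd
dddddddd
dddddddd
ddddAAdd
dddddvdd
dddddddd
dddddddd
dddddddd
3) dddddddd
dddddddd
dddddddd
dddddddd
ddddAAdd
dddd<Add
dddddddd
dddddddd
dddddddd
4) dddddddd
dddddddd
dddddddd
dddddddd
dddd^Add
ddddAAdd
dddddddd
dddddddd
dddddddd
5) dddddddd
dddddddd
dddddddd
dddddddd
ddd<dAdd
ddddAAdd
dddddddd
dddddddd
dddddddd
6) dddddddd
dddddddd
dddddddd
ddd^dddd
dddAdAdd
ddddAAdd
dddddddd
dddddddd
dddddddd
7) dddddddd
dddddddd
dddddddd
dddA>ddd
dddAdAdd
ddddAAdd
dddddddd
dddddddd
dddddddd
8) dddddddd
dddddddd
dddddddd
dddAAddd
dddAvAdd
ddddAAdd
dddddddd
dddddddd
dddddddd
9) dddddddd
dddddddd
dddddddd
dddAAddd
ddd<AAdd
ddddAAdd
dddddddd
dddddddd
dddddddd
10) dddddddd
dddddddd
dddddddd
dddAAddd
ddddAAdd
dddvAAdd
dddddddd
dddddddd
dddddddd
11) dddddddd
dddddddd
dddddddd
dddAAddd
ddddAAdd
dd<AAAdd
dddddddd
dddddddd
dddddddd
12) dddddddd
dddddddd
dddddddd
dddAAddd
dd^dAAdd
ddAAAAdd
dddddddd
dddddddd
dddddddd
13) dddddddd
dddddddd
dddddddd
dddAAddd
ddA>AAdd
ddAAAAdd
dddddddd
dddddddd
dddddddd
14) dddddddd
dddddddd
dddddddd
dddAAddd
ddAAAAdd
ddAvAAdd
dddddddd
dddddddd
dddddddd
15) dddddddd
dddddddd
dddddddd
dddAAddd
ddAAAAdd
ddAd>Add
dddddddd
dddddddd
dddddddd
16) dddddddd
dddddddd
dddddddd
dddAAddd
ddAA^Add
ddAddAdd
dddddddd
dddddddd
dddddddd
17) dddddddd
dddddddd
dddddddd
dddAAddd
ddA<dAdd
ddAddAdd
dddddddd
dddddddd
dddddddd

west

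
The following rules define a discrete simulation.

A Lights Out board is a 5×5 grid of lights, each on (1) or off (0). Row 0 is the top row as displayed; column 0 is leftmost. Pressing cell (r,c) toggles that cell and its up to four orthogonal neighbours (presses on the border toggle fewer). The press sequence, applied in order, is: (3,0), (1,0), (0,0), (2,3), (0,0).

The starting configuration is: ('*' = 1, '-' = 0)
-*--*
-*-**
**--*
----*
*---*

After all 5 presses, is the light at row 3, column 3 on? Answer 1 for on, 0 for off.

1

0) -*--*
-*-**
**--*
----*
*---*
1) -*--*
-*-**
-*--*
**--*
----*
2) **--*
*--**
**--*
**--*
----*
3) ----*
---**
**--*
**--*
----*
4) ----*
----*
****-
**-**
----*
5) **--*
*---*
****-
**-**
----*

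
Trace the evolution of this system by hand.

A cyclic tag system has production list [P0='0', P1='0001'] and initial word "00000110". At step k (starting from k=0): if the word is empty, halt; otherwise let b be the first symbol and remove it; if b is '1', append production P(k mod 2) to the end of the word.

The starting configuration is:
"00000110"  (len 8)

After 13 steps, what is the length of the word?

0) "00000110"  (len 8)
1) "0000110"  (len 7)
2) "000110"  (len 6)
3) "00110"  (len 5)
4) "0110"  (len 4)
5) "110"  (len 3)
6) "100001"  (len 6)
7) "000010"  (len 6)
8) "00010"  (len 5)
9) "0010"  (len 4)
10) "010"  (len 3)
11) "10"  (len 2)
12) "00001"  (len 5)
13) "0001"  (len 4)

4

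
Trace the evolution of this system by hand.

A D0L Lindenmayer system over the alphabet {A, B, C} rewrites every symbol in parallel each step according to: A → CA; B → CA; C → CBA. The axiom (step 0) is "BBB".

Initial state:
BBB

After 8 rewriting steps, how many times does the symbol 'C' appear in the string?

1224

t=0: BBB
t=1: CACACA
t=2: CBACACBACACBACA
t=3: CBACACACBACACBACACACBACACBACACACBACA
t=4: CBACACACBACACBACACBACACACBACACBACACACBACACBACACBACACACBACACBACACACBACACBACACBACACACBACA
t=5: CBACACACBACACBACACBACACACBACACBACACACBACACBACACACBACACBACA…CBACACBACACACBACACBACACACBACACBACACACBACACBACACBACACACBACA  (len 210)
t=6: CBACACACBACACBACACBACACACBACACBACACACBACACBACACACBACACBACA…CBACACBACACACBACACBACACACBACACBACACACBACACBACACBACACACBACA  (len 507)
t=7: CBACACACBACACBACACBACACACBACACBACACACBACACBACACACBACACBACA…CBACACBACACACBACACBACACACBACACBACACACBACACBACACBACACACBACA  (len 1224)
t=8: CBACACACBACACBACACBACACACBACACBACACACBACACBACACACBACACBACA…CBACACBACACACBACACBACACACBACACBACACACBACACBACACBACACACBACA  (len 2955)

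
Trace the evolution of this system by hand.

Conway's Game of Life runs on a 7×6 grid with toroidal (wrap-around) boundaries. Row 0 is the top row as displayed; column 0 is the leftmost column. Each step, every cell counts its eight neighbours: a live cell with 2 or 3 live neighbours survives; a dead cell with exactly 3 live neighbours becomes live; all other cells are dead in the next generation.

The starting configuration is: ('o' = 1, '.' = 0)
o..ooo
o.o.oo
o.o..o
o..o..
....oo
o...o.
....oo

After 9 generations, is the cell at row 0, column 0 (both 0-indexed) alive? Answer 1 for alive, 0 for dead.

0

gen 0: o..ooo
o.o.oo
o.o..o
o..o..
....oo
o...o.
....oo
gen 1: .o....
..o...
..o...
oo.o..
o..oo.
o..o..
......
gen 2: ......
.oo...
..oo..
oo.ooo
o..oo.
...ooo
......
gen 3: ......
.ooo..
.....o
oo....
.o....
...o.o
....o.
gen 4: ..oo..
..o...
......
oo....
.oo...
....o.
....o.
gen 5: ..oo..
..oo..
.o....
ooo...
ooo...
...o..
....o.
gen 6: ..o.o.
.o.o..
o..o..
......
o..o..
.ooo..
..o.o.
gen 7: .oo.o.
.o.oo.
..o...
......
.o.o..
.o..o.
....o.
gen 8: .oo.oo
.o..o.
..oo..
..o...
..o...
..ooo.
.oo.oo
gen 9: ......
oo..oo
.ooo..
.oo...
.oo...
....oo
......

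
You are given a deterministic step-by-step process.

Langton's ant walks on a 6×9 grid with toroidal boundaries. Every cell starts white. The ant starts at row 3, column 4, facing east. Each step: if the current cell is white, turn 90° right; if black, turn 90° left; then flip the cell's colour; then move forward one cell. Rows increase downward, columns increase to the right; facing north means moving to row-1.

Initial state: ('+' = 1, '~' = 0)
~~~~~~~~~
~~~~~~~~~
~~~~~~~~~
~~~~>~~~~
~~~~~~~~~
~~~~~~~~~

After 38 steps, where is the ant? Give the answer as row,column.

gen 0: ~~~~~~~~~
~~~~~~~~~
~~~~~~~~~
~~~~>~~~~
~~~~~~~~~
~~~~~~~~~
gen 1: ~~~~~~~~~
~~~~~~~~~
~~~~~~~~~
~~~~+~~~~
~~~~v~~~~
~~~~~~~~~
gen 2: ~~~~~~~~~
~~~~~~~~~
~~~~~~~~~
~~~~+~~~~
~~~<+~~~~
~~~~~~~~~
gen 3: ~~~~~~~~~
~~~~~~~~~
~~~~~~~~~
~~~^+~~~~
~~~++~~~~
~~~~~~~~~
gen 4: ~~~~~~~~~
~~~~~~~~~
~~~~~~~~~
~~~+>~~~~
~~~++~~~~
~~~~~~~~~
gen 5: ~~~~~~~~~
~~~~~~~~~
~~~~^~~~~
~~~+~~~~~
~~~++~~~~
~~~~~~~~~
gen 6: ~~~~~~~~~
~~~~~~~~~
~~~~+>~~~
~~~+~~~~~
~~~++~~~~
~~~~~~~~~
gen 7: ~~~~~~~~~
~~~~~~~~~
~~~~++~~~
~~~+~v~~~
~~~++~~~~
~~~~~~~~~
gen 8: ~~~~~~~~~
~~~~~~~~~
~~~~++~~~
~~~+<+~~~
~~~++~~~~
~~~~~~~~~
gen 9: ~~~~~~~~~
~~~~~~~~~
~~~~^+~~~
~~~+++~~~
~~~++~~~~
~~~~~~~~~
gen 10: ~~~~~~~~~
~~~~~~~~~
~~~<~+~~~
~~~+++~~~
~~~++~~~~
~~~~~~~~~
gen 11: ~~~~~~~~~
~~~^~~~~~
~~~+~+~~~
~~~+++~~~
~~~++~~~~
~~~~~~~~~
gen 12: ~~~~~~~~~
~~~+>~~~~
~~~+~+~~~
~~~+++~~~
~~~++~~~~
~~~~~~~~~
gen 13: ~~~~~~~~~
~~~++~~~~
~~~+v+~~~
~~~+++~~~
~~~++~~~~
~~~~~~~~~
gen 14: ~~~~~~~~~
~~~++~~~~
~~~<++~~~
~~~+++~~~
~~~++~~~~
~~~~~~~~~
gen 15: ~~~~~~~~~
~~~++~~~~
~~~~++~~~
~~~v++~~~
~~~++~~~~
~~~~~~~~~
gen 16: ~~~~~~~~~
~~~++~~~~
~~~~++~~~
~~~~>+~~~
~~~++~~~~
~~~~~~~~~
gen 17: ~~~~~~~~~
~~~++~~~~
~~~~^+~~~
~~~~~+~~~
~~~++~~~~
~~~~~~~~~
gen 18: ~~~~~~~~~
~~~++~~~~
~~~<~+~~~
~~~~~+~~~
~~~++~~~~
~~~~~~~~~
gen 19: ~~~~~~~~~
~~~^+~~~~
~~~+~+~~~
~~~~~+~~~
~~~++~~~~
~~~~~~~~~
gen 20: ~~~~~~~~~
~~<~+~~~~
~~~+~+~~~
~~~~~+~~~
~~~++~~~~
~~~~~~~~~
gen 21: ~~^~~~~~~
~~+~+~~~~
~~~+~+~~~
~~~~~+~~~
~~~++~~~~
~~~~~~~~~
gen 22: ~~+>~~~~~
~~+~+~~~~
~~~+~+~~~
~~~~~+~~~
~~~++~~~~
~~~~~~~~~
gen 23: ~~++~~~~~
~~+v+~~~~
~~~+~+~~~
~~~~~+~~~
~~~++~~~~
~~~~~~~~~
gen 24: ~~++~~~~~
~~<++~~~~
~~~+~+~~~
~~~~~+~~~
~~~++~~~~
~~~~~~~~~
gen 25: ~~++~~~~~
~~~++~~~~
~~v+~+~~~
~~~~~+~~~
~~~++~~~~
~~~~~~~~~
gen 26: ~~++~~~~~
~~~++~~~~
~<++~+~~~
~~~~~+~~~
~~~++~~~~
~~~~~~~~~
gen 27: ~~++~~~~~
~^~++~~~~
~+++~+~~~
~~~~~+~~~
~~~++~~~~
~~~~~~~~~
gen 28: ~~++~~~~~
~+>++~~~~
~+++~+~~~
~~~~~+~~~
~~~++~~~~
~~~~~~~~~
gen 29: ~~++~~~~~
~++++~~~~
~+v+~+~~~
~~~~~+~~~
~~~++~~~~
~~~~~~~~~
gen 30: ~~++~~~~~
~++++~~~~
~+~>~+~~~
~~~~~+~~~
~~~++~~~~
~~~~~~~~~
gen 31: ~~++~~~~~
~++^+~~~~
~+~~~+~~~
~~~~~+~~~
~~~++~~~~
~~~~~~~~~
gen 32: ~~++~~~~~
~+<~+~~~~
~+~~~+~~~
~~~~~+~~~
~~~++~~~~
~~~~~~~~~
gen 33: ~~++~~~~~
~+~~+~~~~
~+v~~+~~~
~~~~~+~~~
~~~++~~~~
~~~~~~~~~
gen 34: ~~++~~~~~
~+~~+~~~~
~<+~~+~~~
~~~~~+~~~
~~~++~~~~
~~~~~~~~~
gen 35: ~~++~~~~~
~+~~+~~~~
~~+~~+~~~
~v~~~+~~~
~~~++~~~~
~~~~~~~~~
gen 36: ~~++~~~~~
~+~~+~~~~
~~+~~+~~~
<+~~~+~~~
~~~++~~~~
~~~~~~~~~
gen 37: ~~++~~~~~
~+~~+~~~~
^~+~~+~~~
++~~~+~~~
~~~++~~~~
~~~~~~~~~
gen 38: ~~++~~~~~
~+~~+~~~~
+>+~~+~~~
++~~~+~~~
~~~++~~~~
~~~~~~~~~

2,1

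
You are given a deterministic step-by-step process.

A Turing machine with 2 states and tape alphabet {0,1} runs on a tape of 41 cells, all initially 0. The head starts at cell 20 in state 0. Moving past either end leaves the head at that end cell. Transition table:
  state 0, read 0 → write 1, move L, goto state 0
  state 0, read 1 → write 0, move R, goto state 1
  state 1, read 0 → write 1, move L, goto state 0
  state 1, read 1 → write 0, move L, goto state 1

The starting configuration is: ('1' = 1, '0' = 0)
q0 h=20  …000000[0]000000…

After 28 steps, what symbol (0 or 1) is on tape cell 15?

1

t=0: q0 h=20  …000000[0]000000…
t=1: q0 h=19  …000000[0]100000…
t=2: q0 h=18  …000000[0]110000…
t=3: q0 h=17  …000000[0]111000…
t=4: q0 h=16  …000000[0]111100…
t=5: q0 h=15  …000000[0]111110…
t=6: q0 h=14  …000000[0]111111…
t=7: q0 h=13  …000000[0]111111…
t=8: q0 h=12  …000000[0]111111…
t=9: q0 h=11  …000000[0]111111…
t=10: q0 h=10  …000000[0]111111…
t=11: q0 h= 9  …000000[0]111111…
t=12: q0 h= 8  …000000[0]111111…
t=13: q0 h= 7  …000000[0]111111…
t=14: q0 h= 6  |000000[0]111111…
t=15: q0 h= 5  |00000[0]111111…
t=16: q0 h= 4  |0000[0]111111…
t=17: q0 h= 3  |000[0]111111…
t=18: q0 h= 2  |00[0]111111…
t=19: q0 h= 1  |0[0]111111…
t=20: q0 h= 0  |[0]111111…
t=21: q0 h= 0  |[1]111111…
t=22: q1 h= 1  |0[1]111111…
t=23: q1 h= 0  |[0]011111…
t=24: q0 h= 0  |[1]011111…
t=25: q1 h= 1  |0[0]111111…
t=26: q0 h= 0  |[0]111111…
t=27: q0 h= 0  |[1]111111…
t=28: q1 h= 1  |0[1]111111…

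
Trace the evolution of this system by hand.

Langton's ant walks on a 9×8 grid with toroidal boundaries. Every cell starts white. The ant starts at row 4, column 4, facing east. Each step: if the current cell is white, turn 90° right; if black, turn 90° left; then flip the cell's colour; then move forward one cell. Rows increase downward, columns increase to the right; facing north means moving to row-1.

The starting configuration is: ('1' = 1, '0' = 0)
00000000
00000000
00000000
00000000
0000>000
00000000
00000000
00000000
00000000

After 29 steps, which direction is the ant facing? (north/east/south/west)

gen 0: 00000000
00000000
00000000
00000000
0000>000
00000000
00000000
00000000
00000000
gen 1: 00000000
00000000
00000000
00000000
00001000
0000v000
00000000
00000000
00000000
gen 2: 00000000
00000000
00000000
00000000
00001000
000<1000
00000000
00000000
00000000
gen 3: 00000000
00000000
00000000
00000000
000^1000
00011000
00000000
00000000
00000000
gen 4: 00000000
00000000
00000000
00000000
0001>000
00011000
00000000
00000000
00000000
gen 5: 00000000
00000000
00000000
0000^000
00010000
00011000
00000000
00000000
00000000
gen 6: 00000000
00000000
00000000
00001>00
00010000
00011000
00000000
00000000
00000000
gen 7: 00000000
00000000
00000000
00001100
00010v00
00011000
00000000
00000000
00000000
gen 8: 00000000
00000000
00000000
00001100
0001<100
00011000
00000000
00000000
00000000
gen 9: 00000000
00000000
00000000
0000^100
00011100
00011000
00000000
00000000
00000000
gen 10: 00000000
00000000
00000000
000<0100
00011100
00011000
00000000
00000000
00000000
gen 11: 00000000
00000000
000^0000
00010100
00011100
00011000
00000000
00000000
00000000
gen 12: 00000000
00000000
0001>000
00010100
00011100
00011000
00000000
00000000
00000000
gen 13: 00000000
00000000
00011000
0001v100
00011100
00011000
00000000
00000000
00000000
gen 14: 00000000
00000000
00011000
000<1100
00011100
00011000
00000000
00000000
00000000
gen 15: 00000000
00000000
00011000
00001100
000v1100
00011000
00000000
00000000
00000000
gen 16: 00000000
00000000
00011000
00001100
0000>100
00011000
00000000
00000000
00000000
gen 17: 00000000
00000000
00011000
0000^100
00000100
00011000
00000000
00000000
00000000
gen 18: 00000000
00000000
00011000
000<0100
00000100
00011000
00000000
00000000
00000000
gen 19: 00000000
00000000
000^1000
00010100
00000100
00011000
00000000
00000000
00000000
gen 20: 00000000
00000000
00<01000
00010100
00000100
00011000
00000000
00000000
00000000
gen 21: 00000000
00^00000
00101000
00010100
00000100
00011000
00000000
00000000
00000000
gen 22: 00000000
001>0000
00101000
00010100
00000100
00011000
00000000
00000000
00000000
gen 23: 00000000
00110000
001v1000
00010100
00000100
00011000
00000000
00000000
00000000
gen 24: 00000000
00110000
00<11000
00010100
00000100
00011000
00000000
00000000
00000000
gen 25: 00000000
00110000
00011000
00v10100
00000100
00011000
00000000
00000000
00000000
gen 26: 00000000
00110000
00011000
0<110100
00000100
00011000
00000000
00000000
00000000
gen 27: 00000000
00110000
0^011000
01110100
00000100
00011000
00000000
00000000
00000000
gen 28: 00000000
00110000
01>11000
01110100
00000100
00011000
00000000
00000000
00000000
gen 29: 00000000
00110000
01111000
01v10100
00000100
00011000
00000000
00000000
00000000

south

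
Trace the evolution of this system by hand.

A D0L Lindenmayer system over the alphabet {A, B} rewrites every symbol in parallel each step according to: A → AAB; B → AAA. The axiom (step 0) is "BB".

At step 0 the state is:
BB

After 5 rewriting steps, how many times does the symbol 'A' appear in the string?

k=0  BB
k=1  AAAAAA
k=2  AABAABAABAABAABAAB
k=3  AABAABAAAAABAABAAAAABAABAAAAABAABAAAAABAABAAAAABAABAAA
k=4  AABAABAAAAABAABAAAAABAABAABAABAABAAAAABAABAAAAABAABAABAABA…BAABAABAABAAAAABAABAAAAABAABAABAABAABAAAAABAABAAAAABAABAAB  (len 162)
k=5  AABAABAAAAABAABAAAAABAABAABAABAABAAAAABAABAAAAABAABAABAABA…BAABAABAABAAAAABAABAAAAABAABAABAABAABAAAAABAABAAAAABAABAAA  (len 486)

366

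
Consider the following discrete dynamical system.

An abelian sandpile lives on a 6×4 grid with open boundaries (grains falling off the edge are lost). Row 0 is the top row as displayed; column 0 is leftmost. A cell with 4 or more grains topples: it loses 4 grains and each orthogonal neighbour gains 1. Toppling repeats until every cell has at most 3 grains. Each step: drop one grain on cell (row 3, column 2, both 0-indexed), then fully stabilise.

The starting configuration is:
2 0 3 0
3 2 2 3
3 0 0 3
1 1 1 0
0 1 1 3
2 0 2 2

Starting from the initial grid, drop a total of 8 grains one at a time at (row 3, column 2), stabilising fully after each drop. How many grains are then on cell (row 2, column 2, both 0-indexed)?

step 0: 2 0 3 0
3 2 2 3
3 0 0 3
1 1 1 0
0 1 1 3
2 0 2 2
step 1: 2 0 3 0
3 2 2 3
3 0 0 3
1 1 2 0
0 1 1 3
2 0 2 2
step 2: 2 0 3 0
3 2 2 3
3 0 0 3
1 1 3 0
0 1 1 3
2 0 2 2
step 3: 2 0 3 0
3 2 2 3
3 0 1 3
1 2 0 1
0 1 2 3
2 0 2 2
step 4: 2 0 3 0
3 2 2 3
3 0 1 3
1 2 1 1
0 1 2 3
2 0 2 2
step 5: 2 0 3 0
3 2 2 3
3 0 1 3
1 2 2 1
0 1 2 3
2 0 2 2
step 6: 2 0 3 0
3 2 2 3
3 0 1 3
1 2 3 1
0 1 2 3
2 0 2 2
step 7: 2 0 3 0
3 2 2 3
3 0 2 3
1 3 0 2
0 1 3 3
2 0 2 2
step 8: 2 0 3 0
3 2 2 3
3 0 2 3
1 3 1 2
0 1 3 3
2 0 2 2

2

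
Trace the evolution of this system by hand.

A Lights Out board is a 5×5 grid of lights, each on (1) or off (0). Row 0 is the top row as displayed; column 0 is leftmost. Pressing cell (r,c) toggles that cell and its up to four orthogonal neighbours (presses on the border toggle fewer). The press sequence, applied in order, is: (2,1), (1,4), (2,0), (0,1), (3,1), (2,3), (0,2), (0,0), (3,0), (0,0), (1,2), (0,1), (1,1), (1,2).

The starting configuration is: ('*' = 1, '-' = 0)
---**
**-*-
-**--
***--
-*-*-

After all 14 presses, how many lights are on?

12

step 0: ---**
**-*-
-**--
***--
-*-*-
step 1: ---**
*--*-
*----
*-*--
-*-*-
step 2: ---*-
*---*
*---*
*-*--
-*-*-
step 3: ---*-
----*
-*--*
--*--
-*-*-
step 4: ****-
-*--*
-*--*
--*--
-*-*-
step 5: ****-
-*--*
----*
**---
---*-
step 6: ****-
-*-**
--**-
**-*-
---*-
step 7: *----
-****
--**-
**-*-
---*-
step 8: -*---
*****
--**-
**-*-
---*-
step 9: -*---
*****
*-**-
---*-
*--*-
step 10: *----
-****
*-**-
---*-
*--*-
step 11: *-*--
----*
*--*-
---*-
*--*-
step 12: -*---
-*--*
*--*-
---*-
*--*-
step 13: -----
*-*-*
**-*-
---*-
*--*-
step 14: --*--
**-**
****-
---*-
*--*-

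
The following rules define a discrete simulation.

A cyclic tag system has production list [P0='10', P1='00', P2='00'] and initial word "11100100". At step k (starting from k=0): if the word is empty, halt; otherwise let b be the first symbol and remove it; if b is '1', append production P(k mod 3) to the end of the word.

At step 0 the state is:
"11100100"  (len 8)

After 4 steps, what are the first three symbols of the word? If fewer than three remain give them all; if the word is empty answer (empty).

gen 0: "11100100"  (len 8)
gen 1: "110010010"  (len 9)
gen 2: "1001001000"  (len 10)
gen 3: "00100100000"  (len 11)
gen 4: "0100100000"  (len 10)

010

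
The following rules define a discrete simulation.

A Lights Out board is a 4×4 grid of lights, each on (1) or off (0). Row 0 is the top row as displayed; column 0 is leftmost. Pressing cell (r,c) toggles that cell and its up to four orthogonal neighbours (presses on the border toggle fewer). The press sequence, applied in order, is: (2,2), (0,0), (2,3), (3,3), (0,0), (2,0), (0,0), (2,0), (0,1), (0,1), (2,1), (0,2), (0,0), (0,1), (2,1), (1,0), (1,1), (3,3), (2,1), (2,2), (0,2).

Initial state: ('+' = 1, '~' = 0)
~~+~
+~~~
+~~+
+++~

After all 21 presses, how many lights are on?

0) ~~+~
+~~~
+~~+
+++~
1) ~~+~
+~+~
+++~
++~~
2) +++~
~~+~
+++~
++~~
3) +++~
~~++
++~+
++~+
4) +++~
~~++
++~~
+++~
5) ~~+~
+~++
++~~
+++~
6) ~~+~
~~++
~~~~
~++~
7) +++~
+~++
~~~~
~++~
8) +++~
~~++
++~~
+++~
9) ~~~~
~+++
++~~
+++~
10) +++~
~~++
++~~
+++~
11) +++~
~+++
~~+~
+~+~
12) +~~+
~+~+
~~+~
+~+~
13) ~+~+
++~+
~~+~
+~+~
14) +~++
+~~+
~~+~
+~+~
15) +~++
++~+
++~~
+++~
16) ~~++
~~~+
~+~~
+++~
17) ~+++
++++
~~~~
+++~
18) ~+++
++++
~~~+
++~+
19) ~+++
+~++
++++
+~~+
20) ~+++
+~~+
+~~~
+~++
21) ~~~~
+~++
+~~~
+~++

7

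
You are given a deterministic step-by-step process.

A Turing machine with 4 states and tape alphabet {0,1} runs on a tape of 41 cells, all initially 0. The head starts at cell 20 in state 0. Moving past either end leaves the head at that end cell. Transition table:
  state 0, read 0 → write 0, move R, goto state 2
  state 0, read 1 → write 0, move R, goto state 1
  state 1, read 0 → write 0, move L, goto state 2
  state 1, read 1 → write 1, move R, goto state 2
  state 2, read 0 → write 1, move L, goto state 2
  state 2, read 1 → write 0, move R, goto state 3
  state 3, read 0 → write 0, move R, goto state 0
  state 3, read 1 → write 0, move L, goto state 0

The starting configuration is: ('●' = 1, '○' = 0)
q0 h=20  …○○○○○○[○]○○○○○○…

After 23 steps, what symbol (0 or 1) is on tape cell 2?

step 0: q0 h=20  …○○○○○○[○]○○○○○○…
step 1: q2 h=21  …○○○○○○[○]○○○○○○…
step 2: q2 h=20  …○○○○○○[○]●○○○○○…
step 3: q2 h=19  …○○○○○○[○]●●○○○○…
step 4: q2 h=18  …○○○○○○[○]●●●○○○…
step 5: q2 h=17  …○○○○○○[○]●●●●○○…
step 6: q2 h=16  …○○○○○○[○]●●●●●○…
step 7: q2 h=15  …○○○○○○[○]●●●●●●…
step 8: q2 h=14  …○○○○○○[○]●●●●●●…
step 9: q2 h=13  …○○○○○○[○]●●●●●●…
step 10: q2 h=12  …○○○○○○[○]●●●●●●…
step 11: q2 h=11  …○○○○○○[○]●●●●●●…
step 12: q2 h=10  …○○○○○○[○]●●●●●●…
step 13: q2 h= 9  …○○○○○○[○]●●●●●●…
step 14: q2 h= 8  …○○○○○○[○]●●●●●●…
step 15: q2 h= 7  …○○○○○○[○]●●●●●●…
step 16: q2 h= 6  |○○○○○○[○]●●●●●●…
step 17: q2 h= 5  |○○○○○[○]●●●●●●…
step 18: q2 h= 4  |○○○○[○]●●●●●●…
step 19: q2 h= 3  |○○○[○]●●●●●●…
step 20: q2 h= 2  |○○[○]●●●●●●…
step 21: q2 h= 1  |○[○]●●●●●●…
step 22: q2 h= 0  |[○]●●●●●●…
step 23: q2 h= 0  |[●]●●●●●●…

1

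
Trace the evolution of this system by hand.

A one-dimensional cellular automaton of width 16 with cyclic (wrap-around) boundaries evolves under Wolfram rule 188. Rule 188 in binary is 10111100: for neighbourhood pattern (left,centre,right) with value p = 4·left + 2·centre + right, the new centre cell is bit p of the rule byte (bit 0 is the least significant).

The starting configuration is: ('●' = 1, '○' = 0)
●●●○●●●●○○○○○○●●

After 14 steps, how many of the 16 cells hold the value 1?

k=0  ●●●○●●●●○○○○○○●●
k=1  ●●○●●●●○●○○○○○●●
k=2  ●○●●●●○●●●○○○○●●
k=3  ○●●●●○●●●○●○○○●●
k=4  ●●●●○●●●○●●●○○●○
k=5  ●●●○●●●○●●●○●○●●
k=6  ●●○●●●○●●●○●●●●●
k=7  ●○●●●○●●●○●●●●●●
k=8  ○●●●○●●●○●●●●●●●
k=9  ●●●○●●●○●●●●●●●○
k=10  ●●○●●●○●●●●●●●○●
k=11  ●○●●●○●●●●●●●○●●
k=12  ○●●●○●●●●●●●○●●●
k=13  ●●●○●●●●●●●○●●●○
k=14  ●●○●●●●●●●○●●●○●

13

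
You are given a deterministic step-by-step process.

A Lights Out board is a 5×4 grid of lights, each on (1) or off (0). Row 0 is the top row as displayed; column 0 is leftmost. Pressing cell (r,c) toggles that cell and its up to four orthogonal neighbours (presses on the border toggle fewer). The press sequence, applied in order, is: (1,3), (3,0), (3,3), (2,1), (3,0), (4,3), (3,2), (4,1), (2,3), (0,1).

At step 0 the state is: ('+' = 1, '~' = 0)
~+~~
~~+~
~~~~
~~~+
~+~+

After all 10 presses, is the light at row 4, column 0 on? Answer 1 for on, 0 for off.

1

step 0: ~+~~
~~+~
~~~~
~~~+
~+~+
step 1: ~+~+
~~~+
~~~+
~~~+
~+~+
step 2: ~+~+
~~~+
+~~+
++~+
++~+
step 3: ~+~+
~~~+
+~~~
+++~
++~~
step 4: ~+~+
~+~+
~++~
+~+~
++~~
step 5: ~+~+
~+~+
+++~
~++~
~+~~
step 6: ~+~+
~+~+
+++~
~+++
~+++
step 7: ~+~+
~+~+
++~~
~~~~
~+~+
step 8: ~+~+
~+~+
++~~
~+~~
+~++
step 9: ~+~+
~+~~
++++
~+~+
+~++
step 10: +~++
~~~~
++++
~+~+
+~++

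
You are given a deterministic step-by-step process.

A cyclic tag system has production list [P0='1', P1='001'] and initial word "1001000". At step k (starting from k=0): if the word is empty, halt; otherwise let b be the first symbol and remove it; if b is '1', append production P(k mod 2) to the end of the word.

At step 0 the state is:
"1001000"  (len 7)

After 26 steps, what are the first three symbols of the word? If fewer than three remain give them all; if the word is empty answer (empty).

t=0: "1001000"  (len 7)
t=1: "0010001"  (len 7)
t=2: "010001"  (len 6)
t=3: "10001"  (len 5)
t=4: "0001001"  (len 7)
t=5: "001001"  (len 6)
t=6: "01001"  (len 5)
t=7: "1001"  (len 4)
t=8: "001001"  (len 6)
t=9: "01001"  (len 5)
t=10: "1001"  (len 4)
t=11: "0011"  (len 4)
t=12: "011"  (len 3)
t=13: "11"  (len 2)
t=14: "1001"  (len 4)
t=15: "0011"  (len 4)
t=16: "011"  (len 3)
t=17: "11"  (len 2)
t=18: "1001"  (len 4)
t=19: "0011"  (len 4)
t=20: "011"  (len 3)
t=21: "11"  (len 2)
t=22: "1001"  (len 4)
t=23: "0011"  (len 4)
t=24: "011"  (len 3)
t=25: "11"  (len 2)
t=26: "1001"  (len 4)

100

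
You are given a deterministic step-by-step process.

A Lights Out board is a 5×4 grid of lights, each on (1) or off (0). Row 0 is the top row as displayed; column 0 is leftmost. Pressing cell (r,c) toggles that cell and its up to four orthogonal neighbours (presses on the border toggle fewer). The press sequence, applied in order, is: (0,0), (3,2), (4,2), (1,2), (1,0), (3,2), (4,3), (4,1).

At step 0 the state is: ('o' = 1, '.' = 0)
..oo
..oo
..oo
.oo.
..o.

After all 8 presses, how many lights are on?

6

[0] ..oo
..oo
..oo
.oo.
..o.
[1] oooo
o.oo
..oo
.oo.
..o.
[2] oooo
o.oo
...o
...o
....
[3] oooo
o.oo
...o
..oo
.ooo
[4] oo.o
oo..
..oo
..oo
.ooo
[5] .o.o
....
o.oo
..oo
.ooo
[6] .o.o
....
o..o
.o..
.o.o
[7] .o.o
....
o..o
.o.o
.oo.
[8] .o.o
....
o..o
...o
o...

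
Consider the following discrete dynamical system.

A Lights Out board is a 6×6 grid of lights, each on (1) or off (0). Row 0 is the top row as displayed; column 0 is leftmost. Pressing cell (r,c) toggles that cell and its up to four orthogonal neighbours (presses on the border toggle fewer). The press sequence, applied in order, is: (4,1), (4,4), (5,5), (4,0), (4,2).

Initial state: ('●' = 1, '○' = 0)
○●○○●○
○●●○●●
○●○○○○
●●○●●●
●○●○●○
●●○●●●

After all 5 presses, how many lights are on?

[0] ○●○○●○
○●●○●●
○●○○○○
●●○●●●
●○●○●○
●●○●●●
[1] ○●○○●○
○●●○●●
○●○○○○
●○○●●●
○●○○●○
●○○●●●
[2] ○●○○●○
○●●○●●
○●○○○○
●○○●○●
○●○●○●
●○○●○●
[3] ○●○○●○
○●●○●●
○●○○○○
●○○●○●
○●○●○○
●○○●●○
[4] ○●○○●○
○●●○●●
○●○○○○
○○○●○●
●○○●○○
○○○●●○
[5] ○●○○●○
○●●○●●
○●○○○○
○○●●○●
●●●○○○
○○●●●○

16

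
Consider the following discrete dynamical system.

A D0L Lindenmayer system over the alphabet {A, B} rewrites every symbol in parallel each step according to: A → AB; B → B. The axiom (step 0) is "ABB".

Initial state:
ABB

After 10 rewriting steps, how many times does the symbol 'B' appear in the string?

[0] ABB
[1] ABBB
[2] ABBBB
[3] ABBBBB
[4] ABBBBBB
[5] ABBBBBBB
[6] ABBBBBBBB
[7] ABBBBBBBBB
[8] ABBBBBBBBBB
[9] ABBBBBBBBBBB
[10] ABBBBBBBBBBBB

12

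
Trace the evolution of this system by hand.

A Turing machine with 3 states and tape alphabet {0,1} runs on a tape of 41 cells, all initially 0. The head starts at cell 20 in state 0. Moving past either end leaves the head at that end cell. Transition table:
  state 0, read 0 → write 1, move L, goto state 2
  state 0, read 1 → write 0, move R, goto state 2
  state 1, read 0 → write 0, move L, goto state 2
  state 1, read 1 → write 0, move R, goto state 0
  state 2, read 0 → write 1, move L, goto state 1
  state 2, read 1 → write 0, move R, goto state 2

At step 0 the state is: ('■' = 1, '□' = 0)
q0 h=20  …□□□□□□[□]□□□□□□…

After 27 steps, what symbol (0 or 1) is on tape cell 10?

gen 0: q0 h=20  …□□□□□□[□]□□□□□□…
gen 1: q2 h=19  …□□□□□□[□]■□□□□□…
gen 2: q1 h=18  …□□□□□□[□]■■□□□□…
gen 3: q2 h=17  …□□□□□□[□]□■■□□□…
gen 4: q1 h=16  …□□□□□□[□]■□■■□□…
gen 5: q2 h=15  …□□□□□□[□]□■□■■□…
gen 6: q1 h=14  …□□□□□□[□]■□■□■■…
gen 7: q2 h=13  …□□□□□□[□]□■□■□■…
gen 8: q1 h=12  …□□□□□□[□]■□■□■□…
gen 9: q2 h=11  …□□□□□□[□]□■□■□■…
gen 10: q1 h=10  …□□□□□□[□]■□■□■□…
gen 11: q2 h= 9  …□□□□□□[□]□■□■□■…
gen 12: q1 h= 8  …□□□□□□[□]■□■□■□…
gen 13: q2 h= 7  …□□□□□□[□]□■□■□■…
gen 14: q1 h= 6  |□□□□□□[□]■□■□■□…
gen 15: q2 h= 5  |□□□□□[□]□■□■□■…
gen 16: q1 h= 4  |□□□□[□]■□■□■□…
gen 17: q2 h= 3  |□□□[□]□■□■□■…
gen 18: q1 h= 2  |□□[□]■□■□■□…
gen 19: q2 h= 1  |□[□]□■□■□■…
gen 20: q1 h= 0  |[□]■□■□■□…
gen 21: q2 h= 0  |[□]■□■□■□…
gen 22: q1 h= 0  |[■]■□■□■□…
gen 23: q0 h= 1  |□[■]□■□■□■…
gen 24: q2 h= 2  |□□[□]■□■□■□…
gen 25: q1 h= 1  |□[□]■■□■□■…
gen 26: q2 h= 0  |[□]□■■□■□…
gen 27: q1 h= 0  |[■]□■■□■□…

0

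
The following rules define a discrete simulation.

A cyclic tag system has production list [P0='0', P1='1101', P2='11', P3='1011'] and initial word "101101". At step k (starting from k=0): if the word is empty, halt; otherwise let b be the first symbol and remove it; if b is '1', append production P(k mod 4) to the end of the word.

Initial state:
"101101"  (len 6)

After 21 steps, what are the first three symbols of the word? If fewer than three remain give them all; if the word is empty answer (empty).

011

k=0  "101101"  (len 6)
k=1  "011010"  (len 6)
k=2  "11010"  (len 5)
k=3  "101011"  (len 6)
k=4  "010111011"  (len 9)
k=5  "10111011"  (len 8)
k=6  "01110111101"  (len 11)
k=7  "1110111101"  (len 10)
k=8  "1101111011011"  (len 13)
k=9  "1011110110110"  (len 13)
k=10  "0111101101101101"  (len 16)
k=11  "111101101101101"  (len 15)
k=12  "111011011011011011"  (len 18)
k=13  "110110110110110110"  (len 18)
k=14  "101101101101101101101"  (len 21)
k=15  "0110110110110110110111"  (len 22)
k=16  "110110110110110110111"  (len 21)
k=17  "101101101101101101110"  (len 21)
k=18  "011011011011011011101101"  (len 24)
k=19  "11011011011011011101101"  (len 23)
k=20  "10110110110110111011011011"  (len 26)
k=21  "01101101101101110110110110"  (len 26)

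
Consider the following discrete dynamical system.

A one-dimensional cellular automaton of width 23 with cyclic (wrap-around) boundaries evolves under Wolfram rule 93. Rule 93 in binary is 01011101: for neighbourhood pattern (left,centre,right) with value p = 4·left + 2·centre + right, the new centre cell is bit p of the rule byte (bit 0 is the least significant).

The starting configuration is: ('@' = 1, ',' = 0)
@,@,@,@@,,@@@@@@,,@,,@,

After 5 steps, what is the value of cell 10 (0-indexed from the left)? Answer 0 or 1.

gen 0: @,@,@,@@,,@@@@@@,,@,,@,
gen 1: @,@,@,@@@,@,,,,@@,@@,@,
gen 2: @,@,@,@,@,@@@@,@@,@@,@,
gen 3: @,@,@,@,@,@,,@,@@,@@,@,
gen 4: @,@,@,@,@,@@,@,@@,@@,@,
gen 5: @,@,@,@,@,@@,@,@@,@@,@,

1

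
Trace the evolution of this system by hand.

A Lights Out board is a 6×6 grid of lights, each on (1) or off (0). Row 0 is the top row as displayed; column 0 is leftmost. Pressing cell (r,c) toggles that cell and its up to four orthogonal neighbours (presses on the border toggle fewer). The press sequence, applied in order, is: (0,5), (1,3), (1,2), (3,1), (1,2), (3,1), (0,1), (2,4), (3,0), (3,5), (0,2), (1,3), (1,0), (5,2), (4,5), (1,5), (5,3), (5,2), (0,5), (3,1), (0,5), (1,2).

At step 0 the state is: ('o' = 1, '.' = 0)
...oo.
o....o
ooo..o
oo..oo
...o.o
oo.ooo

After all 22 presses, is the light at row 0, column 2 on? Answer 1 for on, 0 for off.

gen 0: ...oo.
o....o
ooo..o
oo..oo
...o.o
oo.ooo
gen 1: ...o.o
o.....
ooo..o
oo..oo
...o.o
oo.ooo
gen 2: .....o
o.ooo.
oooo.o
oo..oo
...o.o
oo.ooo
gen 3: ..o..o
oo..o.
oo.o.o
oo..oo
...o.o
oo.ooo
gen 4: ..o..o
oo..o.
o..o.o
..o.oo
.o.o.o
oo.ooo
gen 5: .....o
o.ooo.
o.oo.o
..o.oo
.o.o.o
oo.ooo
gen 6: .....o
o.ooo.
oooo.o
oo..oo
...o.o
oo.ooo
gen 7: ooo..o
ooooo.
oooo.o
oo..oo
...o.o
oo.ooo
gen 8: ooo..o
oooo..
ooo.o.
oo...o
...o.o
oo.ooo
gen 9: ooo..o
oooo..
.oo.o.
.....o
o..o.o
oo.ooo
gen 10: ooo..o
oooo..
.oo.oo
....o.
o..o..
oo.ooo
gen 11: o..o.o
oo.o..
.oo.oo
....o.
o..o..
oo.ooo
gen 12: o....o
ooo.o.
.ooooo
....o.
o..o..
oo.ooo
gen 13: .....o
..o.o.
oooooo
....o.
o..o..
oo.ooo
gen 14: .....o
..o.o.
oooooo
....o.
o.oo..
o.o.oo
gen 15: .....o
..o.o.
oooooo
....oo
o.oooo
o.o.o.
gen 16: ......
..o..o
ooooo.
....oo
o.oooo
o.o.o.
gen 17: ......
..o..o
ooooo.
....oo
o.o.oo
o..o..
gen 18: ......
..o..o
ooooo.
....oo
o...oo
ooo...
gen 19: ....oo
..o...
ooooo.
....oo
o...oo
ooo...
gen 20: ....oo
..o...
o.ooo.
ooo.oo
oo..oo
ooo...
gen 21: ......
..o..o
o.ooo.
ooo.oo
oo..oo
ooo...
gen 22: ..o...
.o.o.o
o..oo.
ooo.oo
oo..oo
ooo...

1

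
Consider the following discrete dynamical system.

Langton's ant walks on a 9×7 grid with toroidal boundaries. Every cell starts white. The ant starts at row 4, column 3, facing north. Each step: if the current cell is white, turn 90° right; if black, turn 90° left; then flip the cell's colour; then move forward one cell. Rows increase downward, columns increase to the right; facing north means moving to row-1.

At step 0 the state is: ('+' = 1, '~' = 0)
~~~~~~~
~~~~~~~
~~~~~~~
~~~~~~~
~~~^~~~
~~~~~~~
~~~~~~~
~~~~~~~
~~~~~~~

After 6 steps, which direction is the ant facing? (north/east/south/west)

step 0: ~~~~~~~
~~~~~~~
~~~~~~~
~~~~~~~
~~~^~~~
~~~~~~~
~~~~~~~
~~~~~~~
~~~~~~~
step 1: ~~~~~~~
~~~~~~~
~~~~~~~
~~~~~~~
~~~+>~~
~~~~~~~
~~~~~~~
~~~~~~~
~~~~~~~
step 2: ~~~~~~~
~~~~~~~
~~~~~~~
~~~~~~~
~~~++~~
~~~~v~~
~~~~~~~
~~~~~~~
~~~~~~~
step 3: ~~~~~~~
~~~~~~~
~~~~~~~
~~~~~~~
~~~++~~
~~~<+~~
~~~~~~~
~~~~~~~
~~~~~~~
step 4: ~~~~~~~
~~~~~~~
~~~~~~~
~~~~~~~
~~~^+~~
~~~++~~
~~~~~~~
~~~~~~~
~~~~~~~
step 5: ~~~~~~~
~~~~~~~
~~~~~~~
~~~~~~~
~~<~+~~
~~~++~~
~~~~~~~
~~~~~~~
~~~~~~~
step 6: ~~~~~~~
~~~~~~~
~~~~~~~
~~^~~~~
~~+~+~~
~~~++~~
~~~~~~~
~~~~~~~
~~~~~~~

north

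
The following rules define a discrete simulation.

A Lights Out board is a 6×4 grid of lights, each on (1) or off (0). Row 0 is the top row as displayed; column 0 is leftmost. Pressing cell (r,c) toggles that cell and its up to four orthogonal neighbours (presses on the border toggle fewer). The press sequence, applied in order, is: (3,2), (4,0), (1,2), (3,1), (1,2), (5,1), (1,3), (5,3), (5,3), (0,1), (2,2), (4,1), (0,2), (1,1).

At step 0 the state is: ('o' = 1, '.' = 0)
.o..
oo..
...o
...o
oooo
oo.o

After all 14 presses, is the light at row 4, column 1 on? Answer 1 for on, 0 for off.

k=0  .o..
oo..
...o
...o
oooo
oo.o
k=1  .o..
oo..
..oo
.oo.
oo.o
oo.o
k=2  .o..
oo..
..oo
ooo.
...o
.o.o
k=3  .oo.
o.oo
...o
ooo.
...o
.o.o
k=4  .oo.
o.oo
.o.o
....
.o.o
.o.o
k=5  .o..
oo..
.ooo
....
.o.o
.o.o
k=6  .o..
oo..
.ooo
....
...o
o.oo
k=7  .o.o
oooo
.oo.
....
...o
o.oo
k=8  .o.o
oooo
.oo.
....
....
o...
k=9  .o.o
oooo
.oo.
....
...o
o.oo
k=10  o.oo
o.oo
.oo.
....
...o
o.oo
k=11  o.oo
o..o
...o
..o.
...o
o.oo
k=12  o.oo
o..o
...o
.oo.
oooo
oooo
k=13  oo..
o.oo
...o
.oo.
oooo
oooo
k=14  o...
.o.o
.o.o
.oo.
oooo
oooo

1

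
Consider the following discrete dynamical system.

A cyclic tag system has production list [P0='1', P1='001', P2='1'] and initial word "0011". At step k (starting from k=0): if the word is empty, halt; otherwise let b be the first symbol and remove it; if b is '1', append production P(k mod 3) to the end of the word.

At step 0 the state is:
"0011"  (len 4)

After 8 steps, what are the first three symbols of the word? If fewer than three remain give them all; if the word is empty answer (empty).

step 0: "0011"  (len 4)
step 1: "011"  (len 3)
step 2: "11"  (len 2)
step 3: "11"  (len 2)
step 4: "11"  (len 2)
step 5: "1001"  (len 4)
step 6: "0011"  (len 4)
step 7: "011"  (len 3)
step 8: "11"  (len 2)

11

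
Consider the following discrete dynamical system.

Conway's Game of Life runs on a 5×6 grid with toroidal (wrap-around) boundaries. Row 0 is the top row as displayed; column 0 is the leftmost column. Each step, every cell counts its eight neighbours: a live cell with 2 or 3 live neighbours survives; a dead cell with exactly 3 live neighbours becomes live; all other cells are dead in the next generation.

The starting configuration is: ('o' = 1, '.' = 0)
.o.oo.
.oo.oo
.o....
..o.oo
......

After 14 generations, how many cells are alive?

8

step 0: .o.oo.
.oo.oo
.o....
..o.oo
......
step 1: oo.ooo
.o..oo
.o....
......
..o..o
step 2: .o.o..
.o.o..
o.....
......
.ooo.o
step 3: .o.o..
oo....
......
ooo...
oo.oo.
step 4: ...ooo
ooo...
..o...
o.oo.o
...ooo
step 5: .o....
ooo.oo
.....o
ooo..o
......
step 6: .oo..o
.oo.oo
...o..
oo...o
..o...
step 7: ....oo
.o..oo
...o..
ooo...
..o..o
step 8: ...o..
o..o.o
...ooo
oooo..
..oooo
step 9: o.....
o.oo.o
......
oo....
o....o
step 10: ....o.
oo...o
..o..o
oo...o
.....o
step 11: ....o.
oo..oo
..o.o.
.o..oo
....oo
step 12: ...o..
oo..o.
..o...
o.....
o..o..
step 13: oooooo
.ooo..
o....o
.o....
......
step 14: o...oo
......
o.....
o.....
...ooo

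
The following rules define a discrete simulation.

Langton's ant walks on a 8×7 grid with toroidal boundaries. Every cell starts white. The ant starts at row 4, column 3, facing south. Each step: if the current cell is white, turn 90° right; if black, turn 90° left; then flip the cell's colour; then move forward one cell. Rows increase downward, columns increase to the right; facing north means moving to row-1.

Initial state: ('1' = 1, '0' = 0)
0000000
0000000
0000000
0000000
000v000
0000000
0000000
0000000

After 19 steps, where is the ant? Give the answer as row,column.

3,5

[0] 0000000
0000000
0000000
0000000
000v000
0000000
0000000
0000000
[1] 0000000
0000000
0000000
0000000
00<1000
0000000
0000000
0000000
[2] 0000000
0000000
0000000
00^0000
0011000
0000000
0000000
0000000
[3] 0000000
0000000
0000000
001>000
0011000
0000000
0000000
0000000
[4] 0000000
0000000
0000000
0011000
001v000
0000000
0000000
0000000
[5] 0000000
0000000
0000000
0011000
0010>00
0000000
0000000
0000000
[6] 0000000
0000000
0000000
0011000
0010100
0000v00
0000000
0000000
[7] 0000000
0000000
0000000
0011000
0010100
000<100
0000000
0000000
[8] 0000000
0000000
0000000
0011000
001^100
0001100
0000000
0000000
[9] 0000000
0000000
0000000
0011000
0011>00
0001100
0000000
0000000
[10] 0000000
0000000
0000000
0011^00
0011000
0001100
0000000
0000000
[11] 0000000
0000000
0000000
00111>0
0011000
0001100
0000000
0000000
[12] 0000000
0000000
0000000
0011110
00110v0
0001100
0000000
0000000
[13] 0000000
0000000
0000000
0011110
0011<10
0001100
0000000
0000000
[14] 0000000
0000000
0000000
0011^10
0011110
0001100
0000000
0000000
[15] 0000000
0000000
0000000
001<010
0011110
0001100
0000000
0000000
[16] 0000000
0000000
0000000
0010010
001v110
0001100
0000000
0000000
[17] 0000000
0000000
0000000
0010010
0010>10
0001100
0000000
0000000
[18] 0000000
0000000
0000000
0010^10
0010010
0001100
0000000
0000000
[19] 0000000
0000000
0000000
00101>0
0010010
0001100
0000000
0000000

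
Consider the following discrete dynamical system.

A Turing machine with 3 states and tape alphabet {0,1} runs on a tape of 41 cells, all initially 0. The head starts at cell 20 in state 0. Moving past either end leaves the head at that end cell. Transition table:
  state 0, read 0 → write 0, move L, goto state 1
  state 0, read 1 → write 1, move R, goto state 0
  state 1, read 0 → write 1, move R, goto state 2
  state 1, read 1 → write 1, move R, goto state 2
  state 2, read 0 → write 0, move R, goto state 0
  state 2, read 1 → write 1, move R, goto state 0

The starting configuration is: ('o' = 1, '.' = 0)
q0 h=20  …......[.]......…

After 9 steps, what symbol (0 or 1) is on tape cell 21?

1

gen 0: q0 h=20  …......[.]......…
gen 1: q1 h=19  …......[.]......…
gen 2: q2 h=20  ….....o[.]......…
gen 3: q0 h=21  …....o.[.]......…
gen 4: q1 h=20  ….....o[.]......…
gen 5: q2 h=21  …....oo[.]......…
gen 6: q0 h=22  …...oo.[.]......…
gen 7: q1 h=21  …....oo[.]......…
gen 8: q2 h=22  …...ooo[.]......…
gen 9: q0 h=23  …..ooo.[.]......…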